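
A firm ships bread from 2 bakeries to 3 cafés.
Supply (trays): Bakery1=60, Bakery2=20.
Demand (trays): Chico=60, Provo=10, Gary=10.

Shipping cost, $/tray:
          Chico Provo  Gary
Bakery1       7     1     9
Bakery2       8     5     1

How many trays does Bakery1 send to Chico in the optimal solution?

Solving gives:
  Bakery1–Chico: 50 × $7 = $350
  Bakery1–Provo: 10 × $1 = $10
  Bakery2–Chico: 10 × $8 = $80
  Bakery2–Gary: 10 × $1 = $10
Total cost = $450.
So Bakery1→Chico carries 50 trays.

50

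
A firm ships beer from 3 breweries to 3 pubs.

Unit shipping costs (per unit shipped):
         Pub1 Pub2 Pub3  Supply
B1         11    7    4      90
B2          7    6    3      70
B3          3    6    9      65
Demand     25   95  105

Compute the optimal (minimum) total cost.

1050

One minimum-cost allocation:
  B1→Pub2: 55 × 7 = 385
  B1→Pub3: 35 × 4 = 140
  B2→Pub3: 70 × 3 = 210
  B3→Pub1: 25 × 3 = 75
  B3→Pub2: 40 × 6 = 240
Total = 385 + 140 + 210 + 75 + 240 = 1050.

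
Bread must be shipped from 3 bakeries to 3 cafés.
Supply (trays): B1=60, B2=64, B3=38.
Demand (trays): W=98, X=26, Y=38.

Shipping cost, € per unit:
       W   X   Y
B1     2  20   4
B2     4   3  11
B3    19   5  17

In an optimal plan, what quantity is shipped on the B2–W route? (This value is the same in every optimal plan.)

64

The minimum-cost plan:
  B1 to W: 34 × €2 = €68
  B1 to Y: 26 × €4 = €104
  B2 to W: 64 × €4 = €256
  B3 to X: 26 × €5 = €130
  B3 to Y: 12 × €17 = €204
Total cost = €762.
So B2→W carries 64 trays.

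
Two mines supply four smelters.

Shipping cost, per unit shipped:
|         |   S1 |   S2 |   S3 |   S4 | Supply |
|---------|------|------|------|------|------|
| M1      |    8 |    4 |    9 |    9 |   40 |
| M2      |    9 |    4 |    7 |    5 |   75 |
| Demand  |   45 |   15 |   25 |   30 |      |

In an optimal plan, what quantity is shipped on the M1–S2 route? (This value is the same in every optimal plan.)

0

The minimum-cost plan:
  M1–S1: 40 × 8 = 320
  M2–S1: 5 × 9 = 45
  M2–S2: 15 × 4 = 60
  M2–S3: 25 × 7 = 175
  M2–S4: 30 × 5 = 150
Total cost = 750.
The route M1→S2 is not used.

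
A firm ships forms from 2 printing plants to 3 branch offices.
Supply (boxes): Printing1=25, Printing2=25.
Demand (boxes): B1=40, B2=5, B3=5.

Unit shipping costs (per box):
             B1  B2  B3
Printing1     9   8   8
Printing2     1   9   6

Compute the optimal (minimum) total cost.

240

One minimum-cost allocation:
  Printing1–B1: 15 × 9 = 135
  Printing1–B2: 5 × 8 = 40
  Printing1–B3: 5 × 8 = 40
  Printing2–B1: 25 × 1 = 25
Total = 135 + 40 + 40 + 25 = 240.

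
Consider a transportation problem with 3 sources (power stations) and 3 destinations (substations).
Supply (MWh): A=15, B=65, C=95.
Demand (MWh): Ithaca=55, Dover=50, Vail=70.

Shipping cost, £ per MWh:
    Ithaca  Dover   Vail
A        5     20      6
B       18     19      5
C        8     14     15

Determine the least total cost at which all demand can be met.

One minimum-cost allocation:
  A→Ithaca: 10 × £5 = £50
  A→Vail: 5 × £6 = £30
  B→Vail: 65 × £5 = £325
  C→Ithaca: 45 × £8 = £360
  C→Dover: 50 × £14 = £700
Total = 50 + 30 + 325 + 360 + 700 = £1465.

1465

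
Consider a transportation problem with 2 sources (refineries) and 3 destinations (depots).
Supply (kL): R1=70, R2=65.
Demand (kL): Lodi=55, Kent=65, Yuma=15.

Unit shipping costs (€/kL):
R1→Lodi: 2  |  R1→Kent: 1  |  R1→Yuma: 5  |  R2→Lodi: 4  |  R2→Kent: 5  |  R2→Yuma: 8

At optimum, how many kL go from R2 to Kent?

Optimal shipments:
  R1->Kent: 65 × €1 = €65
  R1->Yuma: 5 × €5 = €25
  R2->Lodi: 55 × €4 = €220
  R2->Yuma: 10 × €8 = €80
Total cost = €390.
The route R2→Kent is not used.

0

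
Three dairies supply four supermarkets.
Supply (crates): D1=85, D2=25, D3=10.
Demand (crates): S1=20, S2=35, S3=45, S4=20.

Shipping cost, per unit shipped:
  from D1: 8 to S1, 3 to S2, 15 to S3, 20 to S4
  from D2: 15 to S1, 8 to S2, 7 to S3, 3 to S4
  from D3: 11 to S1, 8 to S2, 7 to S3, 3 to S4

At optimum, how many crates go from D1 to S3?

30

Optimal shipments:
  D1 to S1: 20 crates
  D1 to S2: 35 crates
  D1 to S3: 30 crates
  D2 to S3: 15 crates
  D2 to S4: 10 crates
  D3 to S4: 10 crates
Total cost = 880.
So D1→S3 carries 30 crates.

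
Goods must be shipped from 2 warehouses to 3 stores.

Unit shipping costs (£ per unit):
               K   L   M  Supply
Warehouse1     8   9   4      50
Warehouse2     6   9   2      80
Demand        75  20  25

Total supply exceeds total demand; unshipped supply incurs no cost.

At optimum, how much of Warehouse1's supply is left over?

10

An optimal plan:
  Warehouse1->K: 20 × £8 = £160
  Warehouse1->L: 20 × £9 = £180
  Warehouse2->K: 55 × £6 = £330
  Warehouse2->M: 25 × £2 = £50
Total cost = £720.
Warehouse1 ships 40 of its 50, leaving 10.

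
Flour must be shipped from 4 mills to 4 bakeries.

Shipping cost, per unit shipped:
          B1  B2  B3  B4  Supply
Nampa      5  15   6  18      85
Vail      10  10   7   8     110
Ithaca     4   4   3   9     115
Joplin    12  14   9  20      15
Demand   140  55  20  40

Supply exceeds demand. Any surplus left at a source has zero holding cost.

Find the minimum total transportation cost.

A cheapest plan:
  Nampa->B1: 85 × 5 = 425
  Vail->B3: 15 × 7 = 105
  Vail->B4: 40 × 8 = 320
  Ithaca->B1: 55 × 4 = 220
  Ithaca->B2: 55 × 4 = 220
  Ithaca->B3: 5 × 3 = 15
Total = 425 + 105 + 320 + 220 + 220 + 15 = 1305.

1305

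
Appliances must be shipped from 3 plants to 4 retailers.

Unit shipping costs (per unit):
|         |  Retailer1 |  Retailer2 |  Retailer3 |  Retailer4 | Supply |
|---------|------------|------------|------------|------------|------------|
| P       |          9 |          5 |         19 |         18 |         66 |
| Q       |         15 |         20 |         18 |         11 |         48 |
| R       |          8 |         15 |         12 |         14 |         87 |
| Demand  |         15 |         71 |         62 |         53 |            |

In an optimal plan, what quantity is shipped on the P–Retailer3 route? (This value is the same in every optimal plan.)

0

Solving gives:
  P–Retailer2: 66 × 5 = 330
  Q–Retailer4: 48 × 11 = 528
  R–Retailer1: 15 × 8 = 120
  R–Retailer2: 5 × 15 = 75
  R–Retailer3: 62 × 12 = 744
  R–Retailer4: 5 × 14 = 70
Total cost = 1867.
The route P→Retailer3 is not used.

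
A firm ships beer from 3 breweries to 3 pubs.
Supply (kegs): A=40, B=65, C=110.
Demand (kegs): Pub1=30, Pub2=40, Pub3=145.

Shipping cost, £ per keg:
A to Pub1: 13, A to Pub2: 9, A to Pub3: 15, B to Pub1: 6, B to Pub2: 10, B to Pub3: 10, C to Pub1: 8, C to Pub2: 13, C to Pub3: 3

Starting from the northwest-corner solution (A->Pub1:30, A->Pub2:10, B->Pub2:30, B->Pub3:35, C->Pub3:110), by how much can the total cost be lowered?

240

Current plan cost = 30·13 + 10·9 + 30·10 + 35·10 + 110·3 = £1460.
Optimal plan:
  A to Pub2: 40 × £9 = £360
  B to Pub1: 30 × £6 = £180
  B to Pub3: 35 × £10 = £350
  C to Pub3: 110 × £3 = £330
Optimal cost = £1220.
Saving = 1460 − 1220 = £240.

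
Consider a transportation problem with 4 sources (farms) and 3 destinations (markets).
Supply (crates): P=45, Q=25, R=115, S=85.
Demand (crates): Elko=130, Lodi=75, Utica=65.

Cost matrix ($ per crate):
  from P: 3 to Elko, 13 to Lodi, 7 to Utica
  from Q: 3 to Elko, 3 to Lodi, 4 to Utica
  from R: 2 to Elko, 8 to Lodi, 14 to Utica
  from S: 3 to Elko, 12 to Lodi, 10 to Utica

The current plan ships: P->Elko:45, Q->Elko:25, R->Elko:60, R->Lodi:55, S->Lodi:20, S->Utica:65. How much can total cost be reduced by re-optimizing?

345

Current plan cost = 45·3 + 25·3 + 60·2 + 55·8 + 20·12 + 65·10 = $1660.
Optimal plan:
  P→Utica: 45 × $7 = $315
  Q→Lodi: 5 × $3 = $15
  Q→Utica: 20 × $4 = $80
  R→Elko: 45 × $2 = $90
  R→Lodi: 70 × $8 = $560
  S→Elko: 85 × $3 = $255
Optimal cost = $1315.
Saving = 1660 − 1315 = $345.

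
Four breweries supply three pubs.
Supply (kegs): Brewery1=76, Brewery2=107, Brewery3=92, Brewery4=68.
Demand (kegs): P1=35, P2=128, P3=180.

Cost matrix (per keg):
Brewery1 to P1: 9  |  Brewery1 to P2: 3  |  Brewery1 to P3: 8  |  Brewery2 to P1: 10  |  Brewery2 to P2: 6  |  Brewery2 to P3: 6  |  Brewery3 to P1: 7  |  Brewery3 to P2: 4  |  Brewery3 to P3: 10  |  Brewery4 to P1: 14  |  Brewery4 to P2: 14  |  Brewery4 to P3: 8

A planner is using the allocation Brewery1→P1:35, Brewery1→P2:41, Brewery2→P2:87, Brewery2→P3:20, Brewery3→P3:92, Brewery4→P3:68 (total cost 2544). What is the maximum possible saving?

632

Current plan cost = 35·9 + 41·3 + 87·6 + 20·6 + 92·10 + 68·8 = 2544.
Optimal plan:
  Brewery1->P2: 71 × 3 = 213
  Brewery1->P3: 5 × 8 = 40
  Brewery2->P3: 107 × 6 = 642
  Brewery3->P1: 35 × 7 = 245
  Brewery3->P2: 57 × 4 = 228
  Brewery4->P3: 68 × 8 = 544
Optimal cost = 1912.
Saving = 2544 − 1912 = 632.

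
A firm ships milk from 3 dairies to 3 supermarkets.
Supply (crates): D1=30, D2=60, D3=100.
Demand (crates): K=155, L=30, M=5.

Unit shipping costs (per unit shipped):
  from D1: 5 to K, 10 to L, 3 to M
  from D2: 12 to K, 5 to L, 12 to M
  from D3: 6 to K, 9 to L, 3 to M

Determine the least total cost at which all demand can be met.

1245

An optimal shipping plan:
  D1->K: 30 × 5 = 150
  D2->K: 30 × 12 = 360
  D2->L: 30 × 5 = 150
  D3->K: 95 × 6 = 570
  D3->M: 5 × 3 = 15
Total = 150 + 360 + 150 + 570 + 15 = 1245.
(Supply check: D1 ships 30; D2 ships 60; D3 ships 100.)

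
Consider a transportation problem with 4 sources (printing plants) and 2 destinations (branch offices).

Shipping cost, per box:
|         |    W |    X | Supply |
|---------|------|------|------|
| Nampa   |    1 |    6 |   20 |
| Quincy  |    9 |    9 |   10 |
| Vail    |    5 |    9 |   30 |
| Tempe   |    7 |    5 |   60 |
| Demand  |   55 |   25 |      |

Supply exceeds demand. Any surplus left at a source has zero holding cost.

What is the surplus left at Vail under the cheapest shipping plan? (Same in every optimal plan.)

0

An optimal plan:
  Nampa→W: 20 × 1 = 20
  Vail→W: 30 × 5 = 150
  Tempe→W: 5 × 7 = 35
  Tempe→X: 25 × 5 = 125
Total cost = 330.
Vail ships 30 of its 30, leaving 0.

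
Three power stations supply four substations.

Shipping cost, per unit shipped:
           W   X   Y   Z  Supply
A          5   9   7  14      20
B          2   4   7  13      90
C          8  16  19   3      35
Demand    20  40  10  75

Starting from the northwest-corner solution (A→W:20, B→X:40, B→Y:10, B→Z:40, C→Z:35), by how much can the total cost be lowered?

50

Current plan cost = 20·5 + 40·4 + 10·7 + 40·13 + 35·3 = 955.
Optimal plan:
  A to Y: 10 MWh
  A to Z: 10 MWh
  B to W: 20 MWh
  B to X: 40 MWh
  B to Z: 30 MWh
  C to Z: 35 MWh
Optimal cost = 905.
Saving = 955 − 905 = 50.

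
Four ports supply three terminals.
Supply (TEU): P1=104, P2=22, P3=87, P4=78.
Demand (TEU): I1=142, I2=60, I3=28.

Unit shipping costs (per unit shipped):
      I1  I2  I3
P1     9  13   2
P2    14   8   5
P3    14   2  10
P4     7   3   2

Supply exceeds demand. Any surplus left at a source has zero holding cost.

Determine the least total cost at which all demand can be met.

Optimal allocation:
  P1 to I1: 64 TEU
  P1 to I3: 28 TEU
  P3 to I2: 60 TEU
  P4 to I1: 78 TEU
Total cost = 1298.
(Supply check: P1 ships 92; P2 ships 0; P3 ships 60; P4 ships 78.)

1298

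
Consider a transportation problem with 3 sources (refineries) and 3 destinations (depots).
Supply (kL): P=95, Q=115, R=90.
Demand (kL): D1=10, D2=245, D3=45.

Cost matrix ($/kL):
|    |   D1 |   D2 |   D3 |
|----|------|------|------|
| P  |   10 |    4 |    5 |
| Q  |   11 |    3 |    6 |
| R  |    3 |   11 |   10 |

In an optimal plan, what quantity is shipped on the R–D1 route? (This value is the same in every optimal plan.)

10

The minimum-cost plan:
  P→D2: 95 × $4 = $380
  Q→D2: 115 × $3 = $345
  R→D1: 10 × $3 = $30
  R→D2: 35 × $11 = $385
  R→D3: 45 × $10 = $450
Total cost = $1590.
So R→D1 carries 10 kL.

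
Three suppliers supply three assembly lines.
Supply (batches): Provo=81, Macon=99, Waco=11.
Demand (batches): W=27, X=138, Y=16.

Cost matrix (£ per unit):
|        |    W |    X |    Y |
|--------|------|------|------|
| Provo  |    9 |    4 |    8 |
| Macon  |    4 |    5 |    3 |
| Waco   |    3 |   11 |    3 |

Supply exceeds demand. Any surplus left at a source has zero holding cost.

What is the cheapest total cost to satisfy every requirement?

One minimum-cost allocation:
  Provo->X: 81 × £4 = £324
  Macon->W: 16 × £4 = £64
  Macon->X: 57 × £5 = £285
  Macon->Y: 16 × £3 = £48
  Waco->W: 11 × £3 = £33
Total = 324 + 64 + 285 + 48 + 33 = £754.

754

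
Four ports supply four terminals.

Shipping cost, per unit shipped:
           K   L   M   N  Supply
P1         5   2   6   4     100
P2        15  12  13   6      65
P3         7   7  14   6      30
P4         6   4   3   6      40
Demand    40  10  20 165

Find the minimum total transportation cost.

A cheapest plan:
  P1->L: 10 TEU
  P1->N: 90 TEU
  P2->N: 65 TEU
  P3->K: 20 TEU
  P3->N: 10 TEU
  P4->K: 20 TEU
  P4->M: 20 TEU
Total cost = 1150.
(Supply check: P1 ships 100; P2 ships 65; P3 ships 30; P4 ships 40.)

1150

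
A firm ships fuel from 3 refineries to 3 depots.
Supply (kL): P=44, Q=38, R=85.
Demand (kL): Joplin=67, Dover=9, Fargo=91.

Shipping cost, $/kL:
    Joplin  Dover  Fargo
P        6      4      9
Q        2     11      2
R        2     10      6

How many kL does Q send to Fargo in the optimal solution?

38

The minimum-cost plan:
  P->Dover: 9 × $4 = $36
  P->Fargo: 35 × $9 = $315
  Q->Fargo: 38 × $2 = $76
  R->Joplin: 67 × $2 = $134
  R->Fargo: 18 × $6 = $108
Total cost = $669.
So Q→Fargo carries 38 kL.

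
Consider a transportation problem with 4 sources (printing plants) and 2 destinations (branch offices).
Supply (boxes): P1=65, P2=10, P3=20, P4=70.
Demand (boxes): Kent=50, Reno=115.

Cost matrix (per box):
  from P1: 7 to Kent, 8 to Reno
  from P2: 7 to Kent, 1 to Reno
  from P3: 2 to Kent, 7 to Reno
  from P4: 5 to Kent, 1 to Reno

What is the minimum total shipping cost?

An optimal shipping plan:
  P1→Kent: 30 × 7 = 210
  P1→Reno: 35 × 8 = 280
  P2→Reno: 10 × 1 = 10
  P3→Kent: 20 × 2 = 40
  P4→Reno: 70 × 1 = 70
Total = 210 + 280 + 10 + 40 + 70 = 610.

610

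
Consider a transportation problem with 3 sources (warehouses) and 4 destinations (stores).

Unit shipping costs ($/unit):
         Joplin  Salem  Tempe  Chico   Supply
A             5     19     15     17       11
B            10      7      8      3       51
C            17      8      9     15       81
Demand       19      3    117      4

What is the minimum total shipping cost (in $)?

A cheapest plan:
  A->Joplin: 11 × $5 = $55
  B->Joplin: 8 × $10 = $80
  B->Salem: 3 × $7 = $21
  B->Tempe: 36 × $8 = $288
  B->Chico: 4 × $3 = $12
  C->Tempe: 81 × $9 = $729
Total = 55 + 80 + 21 + 288 + 12 + 729 = $1185.

1185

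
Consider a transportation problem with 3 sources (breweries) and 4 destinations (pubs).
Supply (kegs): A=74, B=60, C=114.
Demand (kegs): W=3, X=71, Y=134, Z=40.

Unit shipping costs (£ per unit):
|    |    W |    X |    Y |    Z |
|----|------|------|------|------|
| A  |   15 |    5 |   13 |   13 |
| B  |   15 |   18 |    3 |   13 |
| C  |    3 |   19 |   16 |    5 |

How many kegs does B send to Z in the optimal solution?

Optimal shipments:
  A to X: 71 kegs
  A to Y: 3 kegs
  B to Y: 60 kegs
  C to W: 3 kegs
  C to Y: 71 kegs
  C to Z: 40 kegs
Total cost = £1919.
The route B→Z is not used.

0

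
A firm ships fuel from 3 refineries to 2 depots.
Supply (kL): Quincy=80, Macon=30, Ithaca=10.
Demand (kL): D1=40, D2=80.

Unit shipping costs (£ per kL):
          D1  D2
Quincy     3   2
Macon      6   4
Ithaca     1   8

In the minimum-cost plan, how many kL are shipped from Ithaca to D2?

The minimum-cost plan:
  Quincy->D1: 30 × £3 = £90
  Quincy->D2: 50 × £2 = £100
  Macon->D2: 30 × £4 = £120
  Ithaca->D1: 10 × £1 = £10
Total cost = £320.
The route Ithaca→D2 is not used.

0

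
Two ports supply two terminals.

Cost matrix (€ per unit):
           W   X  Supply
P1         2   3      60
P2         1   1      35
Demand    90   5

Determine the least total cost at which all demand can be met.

155

A cheapest plan:
  P1->W: 60 × €2 = €120
  P2->W: 30 × €1 = €30
  P2->X: 5 × €1 = €5
Total = 120 + 30 + 5 = €155.
(Supply check: P1 ships 60; P2 ships 35.)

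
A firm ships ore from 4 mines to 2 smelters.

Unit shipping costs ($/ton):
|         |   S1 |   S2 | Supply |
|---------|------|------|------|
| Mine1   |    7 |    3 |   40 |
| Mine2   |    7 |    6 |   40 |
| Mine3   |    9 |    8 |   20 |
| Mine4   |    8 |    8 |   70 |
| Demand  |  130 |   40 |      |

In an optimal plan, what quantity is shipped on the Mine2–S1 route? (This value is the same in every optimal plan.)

40

Solving gives:
  Mine1–S2: 40 × $3 = $120
  Mine2–S1: 40 × $7 = $280
  Mine3–S1: 20 × $9 = $180
  Mine4–S1: 70 × $8 = $560
Total cost = $1140.
So Mine2→S1 carries 40 tons.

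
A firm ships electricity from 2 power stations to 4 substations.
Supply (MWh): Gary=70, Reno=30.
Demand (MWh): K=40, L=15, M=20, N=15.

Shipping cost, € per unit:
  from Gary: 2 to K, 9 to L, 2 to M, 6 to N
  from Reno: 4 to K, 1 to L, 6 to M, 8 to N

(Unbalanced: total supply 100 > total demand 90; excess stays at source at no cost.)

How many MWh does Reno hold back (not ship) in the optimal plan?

Minimum-cost shipments:
  Gary->K: 35 × €2 = €70
  Gary->M: 20 × €2 = €40
  Gary->N: 15 × €6 = €90
  Reno->K: 5 × €4 = €20
  Reno->L: 15 × €1 = €15
Total cost = €235.
Reno ships 20 of its 30, leaving 10.

10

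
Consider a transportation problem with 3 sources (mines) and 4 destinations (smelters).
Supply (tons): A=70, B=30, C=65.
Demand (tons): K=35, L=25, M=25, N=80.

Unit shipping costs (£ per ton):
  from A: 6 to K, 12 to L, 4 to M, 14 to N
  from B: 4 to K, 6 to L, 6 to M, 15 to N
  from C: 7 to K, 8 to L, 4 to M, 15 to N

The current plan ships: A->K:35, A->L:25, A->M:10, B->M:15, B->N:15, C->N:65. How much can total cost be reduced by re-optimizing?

Current plan cost = 35·6 + 25·12 + 10·4 + 15·6 + 15·15 + 65·15 = £1840.
Optimal plan:
  A to N: 70 × £14 = £980
  B to K: 30 × £4 = £120
  C to K: 5 × £7 = £35
  C to L: 25 × £8 = £200
  C to M: 25 × £4 = £100
  C to N: 10 × £15 = £150
Optimal cost = £1585.
Saving = 1840 − 1585 = £255.

255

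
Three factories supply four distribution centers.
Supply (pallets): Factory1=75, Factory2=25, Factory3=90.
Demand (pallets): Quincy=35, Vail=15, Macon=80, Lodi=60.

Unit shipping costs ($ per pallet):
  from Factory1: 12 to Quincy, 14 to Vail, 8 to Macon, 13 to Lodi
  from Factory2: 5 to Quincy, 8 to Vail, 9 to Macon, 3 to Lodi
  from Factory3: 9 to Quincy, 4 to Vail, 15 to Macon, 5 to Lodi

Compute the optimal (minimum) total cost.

1240

An optimal shipping plan:
  Factory1–Macon: 75 × $8 = $600
  Factory2–Quincy: 20 × $5 = $100
  Factory2–Macon: 5 × $9 = $45
  Factory3–Quincy: 15 × $9 = $135
  Factory3–Vail: 15 × $4 = $60
  Factory3–Lodi: 60 × $5 = $300
Total = 600 + 100 + 45 + 135 + 60 + 300 = $1240.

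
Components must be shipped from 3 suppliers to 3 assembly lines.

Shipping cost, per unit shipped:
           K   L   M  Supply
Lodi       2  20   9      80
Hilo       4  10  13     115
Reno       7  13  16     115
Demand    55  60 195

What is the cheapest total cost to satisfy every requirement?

3380

Optimal allocation:
  Lodi–M: 80 × 9 = 720
  Hilo–M: 115 × 13 = 1495
  Reno–K: 55 × 7 = 385
  Reno–L: 60 × 13 = 780
Total = 720 + 1495 + 385 + 780 = 3380.
(Supply check: Lodi ships 80; Hilo ships 115; Reno ships 115.)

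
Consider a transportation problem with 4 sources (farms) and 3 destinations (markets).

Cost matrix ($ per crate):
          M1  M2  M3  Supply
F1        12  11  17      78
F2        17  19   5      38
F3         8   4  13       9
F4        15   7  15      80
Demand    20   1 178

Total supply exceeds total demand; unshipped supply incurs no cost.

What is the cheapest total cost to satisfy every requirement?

2622

An optimal shipping plan:
  F1–M1: 20 × $12 = $240
  F1–M3: 52 × $17 = $884
  F2–M3: 38 × $5 = $190
  F3–M2: 1 × $4 = $4
  F3–M3: 8 × $13 = $104
  F4–M3: 80 × $15 = $1200
Total = 240 + 884 + 190 + 4 + 104 + 1200 = $2622.
(Supply check: F1 ships 72; F2 ships 38; F3 ships 9; F4 ships 80.)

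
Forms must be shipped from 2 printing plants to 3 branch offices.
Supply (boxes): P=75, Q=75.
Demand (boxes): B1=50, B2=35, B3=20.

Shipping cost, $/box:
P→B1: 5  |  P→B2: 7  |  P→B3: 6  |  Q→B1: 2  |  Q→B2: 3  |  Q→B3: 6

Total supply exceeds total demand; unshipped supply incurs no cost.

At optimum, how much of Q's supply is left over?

An optimal plan:
  P–B1: 10 × $5 = $50
  P–B3: 20 × $6 = $120
  Q–B1: 40 × $2 = $80
  Q–B2: 35 × $3 = $105
Total cost = $355.
Q ships 75 of its 75, leaving 0.

0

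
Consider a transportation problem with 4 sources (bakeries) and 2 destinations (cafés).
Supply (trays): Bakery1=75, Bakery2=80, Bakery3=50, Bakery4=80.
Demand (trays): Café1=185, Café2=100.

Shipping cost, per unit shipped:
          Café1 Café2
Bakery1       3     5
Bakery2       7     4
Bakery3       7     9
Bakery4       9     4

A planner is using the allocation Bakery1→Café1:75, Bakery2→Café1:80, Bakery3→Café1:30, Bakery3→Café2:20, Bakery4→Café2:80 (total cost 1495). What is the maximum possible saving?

Current plan cost = 75·3 + 80·7 + 30·7 + 20·9 + 80·4 = 1495.
Optimal plan:
  Bakery1 to Café1: 75 × 3 = 225
  Bakery2 to Café1: 60 × 7 = 420
  Bakery2 to Café2: 20 × 4 = 80
  Bakery3 to Café1: 50 × 7 = 350
  Bakery4 to Café2: 80 × 4 = 320
Optimal cost = 1395.
Saving = 1495 − 1395 = 100.

100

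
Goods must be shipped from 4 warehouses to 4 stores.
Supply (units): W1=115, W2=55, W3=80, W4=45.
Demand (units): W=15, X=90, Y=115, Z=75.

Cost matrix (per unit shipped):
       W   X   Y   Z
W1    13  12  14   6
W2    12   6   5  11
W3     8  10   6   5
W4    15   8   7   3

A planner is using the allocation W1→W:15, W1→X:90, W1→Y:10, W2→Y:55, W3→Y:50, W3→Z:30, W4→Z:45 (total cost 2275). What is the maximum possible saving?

195

Current plan cost = 15·13 + 90·12 + 10·14 + 55·5 + 50·6 + 30·5 + 45·3 = 2275.
Optimal plan:
  W1 to W: 15 units
  W1 to X: 25 units
  W1 to Z: 75 units
  W2 to X: 55 units
  W3 to Y: 80 units
  W4 to X: 10 units
  W4 to Y: 35 units
Optimal cost = 2080.
Saving = 2275 − 2080 = 195.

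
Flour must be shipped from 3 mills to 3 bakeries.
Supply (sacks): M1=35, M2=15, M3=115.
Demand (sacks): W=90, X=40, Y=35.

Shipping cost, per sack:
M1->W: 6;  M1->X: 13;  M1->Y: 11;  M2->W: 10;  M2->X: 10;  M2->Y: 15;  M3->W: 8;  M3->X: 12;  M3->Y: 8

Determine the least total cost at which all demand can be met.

An optimal shipping plan:
  M1–W: 35 × 6 = 210
  M2–X: 15 × 10 = 150
  M3–W: 55 × 8 = 440
  M3–X: 25 × 12 = 300
  M3–Y: 35 × 8 = 280
Total = 210 + 150 + 440 + 300 + 280 = 1380.

1380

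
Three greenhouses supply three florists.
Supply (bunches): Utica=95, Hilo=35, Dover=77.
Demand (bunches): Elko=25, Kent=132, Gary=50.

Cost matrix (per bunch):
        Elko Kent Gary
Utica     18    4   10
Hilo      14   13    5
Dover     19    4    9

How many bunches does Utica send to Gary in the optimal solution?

Optimal shipments:
  Utica to Kent: 95 bunches
  Hilo to Elko: 25 bunches
  Hilo to Gary: 10 bunches
  Dover to Kent: 37 bunches
  Dover to Gary: 40 bunches
Total cost = 1288.
The route Utica→Gary is not used.

0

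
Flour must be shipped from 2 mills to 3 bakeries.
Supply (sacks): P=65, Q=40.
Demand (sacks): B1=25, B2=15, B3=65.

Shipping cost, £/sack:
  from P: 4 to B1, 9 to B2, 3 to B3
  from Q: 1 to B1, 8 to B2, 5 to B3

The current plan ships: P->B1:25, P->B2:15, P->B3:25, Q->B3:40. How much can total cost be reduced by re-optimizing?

170

Current plan cost = 25·4 + 15·9 + 25·3 + 40·5 = £510.
Optimal plan:
  P to B3: 65 × £3 = £195
  Q to B1: 25 × £1 = £25
  Q to B2: 15 × £8 = £120
Optimal cost = £340.
Saving = 510 − 340 = £170.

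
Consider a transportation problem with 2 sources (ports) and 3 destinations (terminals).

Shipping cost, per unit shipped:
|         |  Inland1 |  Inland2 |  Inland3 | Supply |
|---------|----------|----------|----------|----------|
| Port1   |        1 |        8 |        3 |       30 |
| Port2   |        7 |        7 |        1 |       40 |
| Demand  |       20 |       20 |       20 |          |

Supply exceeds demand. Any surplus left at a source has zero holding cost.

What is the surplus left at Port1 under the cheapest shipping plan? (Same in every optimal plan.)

10

Minimum-cost shipments:
  Port1->Inland1: 20 TEU
  Port2->Inland2: 20 TEU
  Port2->Inland3: 20 TEU
Total cost = 180.
Port1 ships 20 of its 30, leaving 10.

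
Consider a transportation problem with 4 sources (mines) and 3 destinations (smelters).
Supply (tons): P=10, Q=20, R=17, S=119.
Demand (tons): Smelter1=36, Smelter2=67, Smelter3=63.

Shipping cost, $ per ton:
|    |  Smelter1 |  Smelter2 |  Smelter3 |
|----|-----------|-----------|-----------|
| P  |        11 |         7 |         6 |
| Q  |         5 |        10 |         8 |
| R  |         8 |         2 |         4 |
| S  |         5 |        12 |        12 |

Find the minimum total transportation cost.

A cheapest plan:
  P to Smelter3: 10 × $6 = $60
  Q to Smelter3: 20 × $8 = $160
  R to Smelter2: 17 × $2 = $34
  S to Smelter1: 36 × $5 = $180
  S to Smelter2: 50 × $12 = $600
  S to Smelter3: 33 × $12 = $396
Total = 60 + 160 + 34 + 180 + 600 + 396 = $1430.

1430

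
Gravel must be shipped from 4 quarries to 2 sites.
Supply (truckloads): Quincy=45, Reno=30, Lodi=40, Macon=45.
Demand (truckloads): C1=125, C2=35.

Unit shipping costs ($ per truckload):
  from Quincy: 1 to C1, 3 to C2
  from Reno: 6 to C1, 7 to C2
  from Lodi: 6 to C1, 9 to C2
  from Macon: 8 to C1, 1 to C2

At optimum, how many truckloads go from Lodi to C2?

The minimum-cost plan:
  Quincy->C1: 45 × $1 = $45
  Reno->C1: 30 × $6 = $180
  Lodi->C1: 40 × $6 = $240
  Macon->C1: 10 × $8 = $80
  Macon->C2: 35 × $1 = $35
Total cost = $580.
The route Lodi→C2 is not used.

0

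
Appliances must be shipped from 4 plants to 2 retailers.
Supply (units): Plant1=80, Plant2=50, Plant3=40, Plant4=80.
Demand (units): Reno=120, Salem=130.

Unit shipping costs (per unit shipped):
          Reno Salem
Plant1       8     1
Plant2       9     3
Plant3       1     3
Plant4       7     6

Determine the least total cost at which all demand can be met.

830

Optimal allocation:
  Plant1 to Salem: 80 × 1 = 80
  Plant2 to Salem: 50 × 3 = 150
  Plant3 to Reno: 40 × 1 = 40
  Plant4 to Reno: 80 × 7 = 560
Total = 80 + 150 + 40 + 560 = 830.
(Supply check: Plant1 ships 80; Plant2 ships 50; Plant3 ships 40; Plant4 ships 80.)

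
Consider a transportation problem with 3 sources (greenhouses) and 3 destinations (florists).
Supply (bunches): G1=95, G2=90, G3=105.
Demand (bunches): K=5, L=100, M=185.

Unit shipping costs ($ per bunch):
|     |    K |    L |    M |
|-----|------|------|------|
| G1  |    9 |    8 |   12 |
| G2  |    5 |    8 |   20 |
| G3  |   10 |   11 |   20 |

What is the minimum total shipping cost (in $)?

One minimum-cost allocation:
  G1->M: 95 × $12 = $1140
  G2->K: 5 × $5 = $25
  G2->L: 85 × $8 = $680
  G3->L: 15 × $11 = $165
  G3->M: 90 × $20 = $1800
Total = 1140 + 25 + 680 + 165 + 1800 = $3810.

3810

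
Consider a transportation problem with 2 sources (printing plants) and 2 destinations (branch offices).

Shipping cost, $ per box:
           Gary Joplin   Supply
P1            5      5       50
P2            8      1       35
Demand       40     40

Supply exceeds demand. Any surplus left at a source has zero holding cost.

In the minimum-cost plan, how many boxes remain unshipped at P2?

Minimum-cost shipments:
  P1–Gary: 40 × $5 = $200
  P1–Joplin: 5 × $5 = $25
  P2–Joplin: 35 × $1 = $35
Total cost = $260.
P2 ships 35 of its 35, leaving 0.

0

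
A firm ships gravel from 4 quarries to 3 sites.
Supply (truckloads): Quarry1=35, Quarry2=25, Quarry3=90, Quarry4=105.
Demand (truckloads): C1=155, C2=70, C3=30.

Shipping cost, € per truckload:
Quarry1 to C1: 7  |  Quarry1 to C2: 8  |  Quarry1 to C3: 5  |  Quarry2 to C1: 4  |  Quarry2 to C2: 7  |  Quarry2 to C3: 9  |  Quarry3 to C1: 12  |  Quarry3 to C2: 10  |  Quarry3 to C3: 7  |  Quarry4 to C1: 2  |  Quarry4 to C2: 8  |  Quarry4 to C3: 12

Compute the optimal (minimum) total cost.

An optimal shipping plan:
  Quarry1→C1: 25 × €7 = €175
  Quarry1→C2: 10 × €8 = €80
  Quarry2→C1: 25 × €4 = €100
  Quarry3→C2: 60 × €10 = €600
  Quarry3→C3: 30 × €7 = €210
  Quarry4→C1: 105 × €2 = €210
Total = 175 + 80 + 100 + 600 + 210 + 210 = €1375.
(Supply check: Quarry1 ships 35; Quarry2 ships 25; Quarry3 ships 90; Quarry4 ships 105.)

1375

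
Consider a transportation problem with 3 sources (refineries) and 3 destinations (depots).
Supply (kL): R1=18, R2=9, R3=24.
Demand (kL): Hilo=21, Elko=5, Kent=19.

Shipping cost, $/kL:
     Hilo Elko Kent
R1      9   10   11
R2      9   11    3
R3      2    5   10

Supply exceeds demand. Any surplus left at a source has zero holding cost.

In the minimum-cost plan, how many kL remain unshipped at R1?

6

An optimal plan:
  R1 to Elko: 2 × $10 = $20
  R1 to Kent: 10 × $11 = $110
  R2 to Kent: 9 × $3 = $27
  R3 to Hilo: 21 × $2 = $42
  R3 to Elko: 3 × $5 = $15
Total cost = $214.
R1 ships 12 of its 18, leaving 6.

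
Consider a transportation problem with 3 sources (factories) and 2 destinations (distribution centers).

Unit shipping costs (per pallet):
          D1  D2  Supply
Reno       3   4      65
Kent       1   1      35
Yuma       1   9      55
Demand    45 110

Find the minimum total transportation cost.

430

One minimum-cost allocation:
  Reno->D2: 65 × 4 = 260
  Kent->D2: 35 × 1 = 35
  Yuma->D1: 45 × 1 = 45
  Yuma->D2: 10 × 9 = 90
Total = 260 + 35 + 45 + 90 = 430.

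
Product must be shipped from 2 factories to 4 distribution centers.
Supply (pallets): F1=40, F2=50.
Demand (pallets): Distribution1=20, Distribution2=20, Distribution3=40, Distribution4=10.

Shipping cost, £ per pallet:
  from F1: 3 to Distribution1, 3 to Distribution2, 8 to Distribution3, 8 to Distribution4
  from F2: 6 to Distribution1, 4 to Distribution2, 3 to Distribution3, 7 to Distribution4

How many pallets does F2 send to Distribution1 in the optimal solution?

0

Optimal shipments:
  F1 to Distribution1: 20 × £3 = £60
  F1 to Distribution2: 20 × £3 = £60
  F2 to Distribution3: 40 × £3 = £120
  F2 to Distribution4: 10 × £7 = £70
Total cost = £310.
The route F2→Distribution1 is not used.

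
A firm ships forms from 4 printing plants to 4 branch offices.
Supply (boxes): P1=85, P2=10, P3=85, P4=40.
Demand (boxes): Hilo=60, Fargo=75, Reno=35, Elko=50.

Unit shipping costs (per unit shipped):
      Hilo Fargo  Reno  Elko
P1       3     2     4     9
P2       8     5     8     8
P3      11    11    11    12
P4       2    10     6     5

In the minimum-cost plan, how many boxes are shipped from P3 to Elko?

The minimum-cost plan:
  P1 to Hilo: 20 × 3 = 60
  P1 to Fargo: 65 × 2 = 130
  P2 to Fargo: 10 × 5 = 50
  P3 to Reno: 35 × 11 = 385
  P3 to Elko: 50 × 12 = 600
  P4 to Hilo: 40 × 2 = 80
Total cost = 1305.
So P3→Elko carries 50 boxes.

50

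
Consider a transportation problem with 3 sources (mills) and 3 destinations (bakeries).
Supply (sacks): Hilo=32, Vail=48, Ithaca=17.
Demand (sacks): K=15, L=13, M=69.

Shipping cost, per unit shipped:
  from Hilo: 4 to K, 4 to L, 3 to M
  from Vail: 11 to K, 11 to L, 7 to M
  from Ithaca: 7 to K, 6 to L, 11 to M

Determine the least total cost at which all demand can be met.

A cheapest plan:
  Hilo->K: 11 sacks
  Hilo->M: 21 sacks
  Vail->M: 48 sacks
  Ithaca->K: 4 sacks
  Ithaca->L: 13 sacks
Total cost = 549.
(Supply check: Hilo ships 32; Vail ships 48; Ithaca ships 17.)

549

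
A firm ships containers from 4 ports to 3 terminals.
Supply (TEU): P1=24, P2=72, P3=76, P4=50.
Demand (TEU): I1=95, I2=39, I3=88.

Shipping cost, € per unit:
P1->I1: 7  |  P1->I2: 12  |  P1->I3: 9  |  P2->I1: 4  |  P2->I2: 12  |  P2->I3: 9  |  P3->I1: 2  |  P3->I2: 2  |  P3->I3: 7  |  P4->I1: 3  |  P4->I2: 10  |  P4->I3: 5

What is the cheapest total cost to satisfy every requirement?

976

An optimal shipping plan:
  P1–I3: 24 TEU
  P2–I1: 58 TEU
  P2–I3: 14 TEU
  P3–I1: 37 TEU
  P3–I2: 39 TEU
  P4–I3: 50 TEU
Total cost = €976.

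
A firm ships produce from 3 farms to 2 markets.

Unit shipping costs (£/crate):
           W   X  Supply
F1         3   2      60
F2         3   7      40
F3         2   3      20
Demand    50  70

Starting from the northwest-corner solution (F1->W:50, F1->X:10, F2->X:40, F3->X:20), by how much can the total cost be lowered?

220

Current plan cost = 50·3 + 10·2 + 40·7 + 20·3 = £510.
Optimal plan:
  F1–X: 60 crates
  F2–W: 40 crates
  F3–W: 10 crates
  F3–X: 10 crates
Optimal cost = £290.
Saving = 510 − 290 = £220.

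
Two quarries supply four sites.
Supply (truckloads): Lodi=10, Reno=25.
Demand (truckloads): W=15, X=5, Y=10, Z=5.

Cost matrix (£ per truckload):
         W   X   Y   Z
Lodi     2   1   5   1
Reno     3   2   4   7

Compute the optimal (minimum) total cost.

Optimal allocation:
  Lodi–W: 5 × £2 = £10
  Lodi–Z: 5 × £1 = £5
  Reno–W: 10 × £3 = £30
  Reno–X: 5 × £2 = £10
  Reno–Y: 10 × £4 = £40
Total = 10 + 5 + 30 + 10 + 40 = £95.

95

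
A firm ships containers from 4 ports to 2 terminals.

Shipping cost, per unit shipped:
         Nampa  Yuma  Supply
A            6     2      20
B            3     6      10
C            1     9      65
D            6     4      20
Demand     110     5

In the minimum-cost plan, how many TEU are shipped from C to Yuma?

0

Optimal shipments:
  A–Nampa: 15 × 6 = 90
  A–Yuma: 5 × 2 = 10
  B–Nampa: 10 × 3 = 30
  C–Nampa: 65 × 1 = 65
  D–Nampa: 20 × 6 = 120
Total cost = 315.
The route C→Yuma is not used.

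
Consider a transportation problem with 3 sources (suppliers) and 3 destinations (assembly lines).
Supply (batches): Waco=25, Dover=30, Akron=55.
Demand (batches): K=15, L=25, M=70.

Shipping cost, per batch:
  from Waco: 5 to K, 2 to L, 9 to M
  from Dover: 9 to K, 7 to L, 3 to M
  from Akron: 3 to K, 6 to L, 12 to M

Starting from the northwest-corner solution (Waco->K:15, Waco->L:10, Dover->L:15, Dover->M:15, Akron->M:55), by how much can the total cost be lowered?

240

Current plan cost = 15·5 + 10·2 + 15·7 + 15·3 + 55·12 = 905.
Optimal plan:
  Waco–L: 25 × 2 = 50
  Dover–M: 30 × 3 = 90
  Akron–K: 15 × 3 = 45
  Akron–M: 40 × 12 = 480
Optimal cost = 665.
Saving = 905 − 665 = 240.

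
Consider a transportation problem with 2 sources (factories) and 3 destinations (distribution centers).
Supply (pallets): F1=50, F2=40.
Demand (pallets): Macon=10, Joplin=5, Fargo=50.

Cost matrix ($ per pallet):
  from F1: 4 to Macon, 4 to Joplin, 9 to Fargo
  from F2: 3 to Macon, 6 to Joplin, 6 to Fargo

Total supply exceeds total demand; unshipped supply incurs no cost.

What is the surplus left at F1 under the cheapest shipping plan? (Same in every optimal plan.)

An optimal plan:
  F1–Macon: 10 × $4 = $40
  F1–Joplin: 5 × $4 = $20
  F1–Fargo: 10 × $9 = $90
  F2–Fargo: 40 × $6 = $240
Total cost = $390.
F1 ships 25 of its 50, leaving 25.

25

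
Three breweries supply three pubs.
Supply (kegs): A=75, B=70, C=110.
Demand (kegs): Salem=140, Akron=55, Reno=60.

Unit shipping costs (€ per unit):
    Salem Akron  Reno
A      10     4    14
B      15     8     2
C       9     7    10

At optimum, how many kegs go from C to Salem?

110

Solving gives:
  A to Salem: 30 kegs
  A to Akron: 45 kegs
  B to Akron: 10 kegs
  B to Reno: 60 kegs
  C to Salem: 110 kegs
Total cost = €1670.
So C→Salem carries 110 kegs.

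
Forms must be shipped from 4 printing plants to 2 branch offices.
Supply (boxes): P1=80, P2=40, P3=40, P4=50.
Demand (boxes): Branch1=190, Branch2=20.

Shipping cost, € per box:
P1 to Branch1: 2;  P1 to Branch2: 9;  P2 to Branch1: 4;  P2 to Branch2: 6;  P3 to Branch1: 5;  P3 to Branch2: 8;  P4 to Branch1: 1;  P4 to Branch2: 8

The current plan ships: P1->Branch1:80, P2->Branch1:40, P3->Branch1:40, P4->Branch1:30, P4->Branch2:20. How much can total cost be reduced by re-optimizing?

100

Current plan cost = 80·2 + 40·4 + 40·5 + 30·1 + 20·8 = €710.
Optimal plan:
  P1→Branch1: 80 × €2 = €160
  P2→Branch1: 20 × €4 = €80
  P2→Branch2: 20 × €6 = €120
  P3→Branch1: 40 × €5 = €200
  P4→Branch1: 50 × €1 = €50
Optimal cost = €610.
Saving = 710 − 610 = €100.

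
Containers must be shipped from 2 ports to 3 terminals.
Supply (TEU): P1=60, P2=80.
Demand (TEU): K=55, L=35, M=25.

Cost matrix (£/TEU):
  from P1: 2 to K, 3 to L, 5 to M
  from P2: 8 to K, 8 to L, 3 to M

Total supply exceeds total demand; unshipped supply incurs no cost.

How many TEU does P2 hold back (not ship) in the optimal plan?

An optimal plan:
  P1 to K: 55 TEU
  P1 to L: 5 TEU
  P2 to L: 30 TEU
  P2 to M: 25 TEU
Total cost = £440.
P2 ships 55 of its 80, leaving 25.

25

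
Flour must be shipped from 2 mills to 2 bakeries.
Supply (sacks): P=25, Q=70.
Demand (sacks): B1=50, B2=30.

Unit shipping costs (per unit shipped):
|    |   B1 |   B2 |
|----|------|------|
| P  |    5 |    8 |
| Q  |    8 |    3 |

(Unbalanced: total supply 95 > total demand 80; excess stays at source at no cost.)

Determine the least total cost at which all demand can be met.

415

A cheapest plan:
  P→B1: 25 × 5 = 125
  Q→B1: 25 × 8 = 200
  Q→B2: 30 × 3 = 90
Total = 125 + 200 + 90 = 415.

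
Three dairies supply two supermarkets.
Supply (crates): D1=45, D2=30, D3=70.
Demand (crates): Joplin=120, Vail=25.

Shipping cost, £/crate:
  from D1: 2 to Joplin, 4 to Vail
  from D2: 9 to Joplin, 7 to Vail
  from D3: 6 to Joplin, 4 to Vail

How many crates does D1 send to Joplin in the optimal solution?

45

The minimum-cost plan:
  D1→Joplin: 45 × £2 = £90
  D2→Joplin: 30 × £9 = £270
  D3→Joplin: 45 × £6 = £270
  D3→Vail: 25 × £4 = £100
Total cost = £730.
So D1→Joplin carries 45 crates.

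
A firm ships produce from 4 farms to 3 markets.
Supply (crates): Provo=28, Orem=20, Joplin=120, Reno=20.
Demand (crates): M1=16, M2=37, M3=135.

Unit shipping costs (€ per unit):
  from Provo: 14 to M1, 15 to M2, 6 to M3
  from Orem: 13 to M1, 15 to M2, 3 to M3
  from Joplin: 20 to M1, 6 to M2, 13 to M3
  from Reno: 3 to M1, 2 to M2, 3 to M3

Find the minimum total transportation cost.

1589

An optimal shipping plan:
  Provo to M3: 28 crates
  Orem to M3: 20 crates
  Joplin to M2: 37 crates
  Joplin to M3: 83 crates
  Reno to M1: 16 crates
  Reno to M3: 4 crates
Total cost = €1589.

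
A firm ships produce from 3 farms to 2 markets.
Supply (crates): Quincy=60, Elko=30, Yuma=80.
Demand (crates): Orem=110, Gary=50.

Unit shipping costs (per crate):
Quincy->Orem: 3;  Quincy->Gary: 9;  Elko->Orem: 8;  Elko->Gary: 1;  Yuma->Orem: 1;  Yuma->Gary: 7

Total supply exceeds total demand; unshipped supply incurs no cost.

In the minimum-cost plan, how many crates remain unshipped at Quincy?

10

Minimum-cost shipments:
  Quincy–Orem: 30 crates
  Quincy–Gary: 20 crates
  Elko–Gary: 30 crates
  Yuma–Orem: 80 crates
Total cost = 380.
Quincy ships 50 of its 60, leaving 10.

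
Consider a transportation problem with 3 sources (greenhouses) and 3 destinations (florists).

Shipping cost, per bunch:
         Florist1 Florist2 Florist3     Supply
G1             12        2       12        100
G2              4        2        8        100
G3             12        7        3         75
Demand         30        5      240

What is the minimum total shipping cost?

One minimum-cost allocation:
  G1→Florist2: 5 bunches
  G1→Florist3: 95 bunches
  G2→Florist1: 30 bunches
  G2→Florist3: 70 bunches
  G3→Florist3: 75 bunches
Total cost = 2055.
(Supply check: G1 ships 100; G2 ships 100; G3 ships 75.)

2055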